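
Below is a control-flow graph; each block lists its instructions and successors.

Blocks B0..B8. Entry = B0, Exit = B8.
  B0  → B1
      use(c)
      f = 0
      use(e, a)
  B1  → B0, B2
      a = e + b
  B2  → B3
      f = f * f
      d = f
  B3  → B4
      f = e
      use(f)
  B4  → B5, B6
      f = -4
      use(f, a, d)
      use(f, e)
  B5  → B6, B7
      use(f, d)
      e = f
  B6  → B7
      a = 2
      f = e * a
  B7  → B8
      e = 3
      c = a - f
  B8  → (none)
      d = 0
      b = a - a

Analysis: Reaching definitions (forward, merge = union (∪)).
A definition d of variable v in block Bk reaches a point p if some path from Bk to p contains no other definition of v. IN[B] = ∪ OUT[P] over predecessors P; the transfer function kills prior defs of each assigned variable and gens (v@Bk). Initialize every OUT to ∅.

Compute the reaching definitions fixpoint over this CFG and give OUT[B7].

Answer: {a@B1, a@B6, c@B7, d@B2, e@B7, f@B4, f@B6}

Trace:
Converged values:
  B0:   IN={a@B1, f@B0}   OUT={a@B1, f@B0}
  B1:   IN={a@B1, f@B0}   OUT={a@B1, f@B0}
  B2:   IN={a@B1, f@B0}   OUT={a@B1, d@B2, f@B2}
  B3:   IN={a@B1, d@B2, f@B2}   OUT={a@B1, d@B2, f@B3}
  B4:   IN={a@B1, d@B2, f@B3}   OUT={a@B1, d@B2, f@B4}
  B5:   IN={a@B1, d@B2, f@B4}   OUT={a@B1, d@B2, e@B5, f@B4}
  B6:   IN={a@B1, d@B2, e@B5, f@B4}   OUT={a@B6, d@B2, e@B5, f@B6}
  B7:   IN={a@B1, a@B6, d@B2, e@B5, f@B4, f@B6}   OUT={a@B1, a@B6, c@B7, d@B2, e@B7, f@B4, f@B6}
  B8:   IN={a@B1, a@B6, c@B7, d@B2, e@B7, f@B4, f@B6}   OUT={a@B1, a@B6, b@B8, c@B7, d@B8, e@B7, f@B4, f@B6}

Merge at B7: IN[B7] = OUT[B5] ⊔ OUT[B6] = {a@B1, a@B6, d@B2, e@B5, f@B4, f@B6}
Applying B7's transfer function to that IN value gives OUT[B7] (row B7 above).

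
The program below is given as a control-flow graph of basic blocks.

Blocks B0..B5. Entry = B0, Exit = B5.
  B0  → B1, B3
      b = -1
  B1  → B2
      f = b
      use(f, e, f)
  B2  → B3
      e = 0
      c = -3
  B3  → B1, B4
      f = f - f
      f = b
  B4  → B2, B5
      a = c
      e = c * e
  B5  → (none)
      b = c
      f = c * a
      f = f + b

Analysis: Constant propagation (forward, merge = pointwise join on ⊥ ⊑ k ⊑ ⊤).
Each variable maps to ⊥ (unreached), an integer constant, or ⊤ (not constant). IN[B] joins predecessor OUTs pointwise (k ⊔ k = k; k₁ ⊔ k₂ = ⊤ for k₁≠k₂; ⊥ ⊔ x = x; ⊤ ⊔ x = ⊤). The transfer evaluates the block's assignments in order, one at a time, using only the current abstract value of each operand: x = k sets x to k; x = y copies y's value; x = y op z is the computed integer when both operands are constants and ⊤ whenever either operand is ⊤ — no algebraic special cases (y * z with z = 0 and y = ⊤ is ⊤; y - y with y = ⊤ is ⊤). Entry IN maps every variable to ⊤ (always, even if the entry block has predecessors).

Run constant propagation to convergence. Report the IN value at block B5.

Per-block solution:
  B0:  IN=(all ⊤)  OUT={b:-1; rest ⊤}
  B1:  IN={b:-1; rest ⊤}  OUT={b:-1, f:-1; rest ⊤}
  B2:  IN={b:-1, f:-1; rest ⊤}  OUT={b:-1, c:-3, e:0, f:-1; rest ⊤}
  B3:  IN={b:-1; rest ⊤}  OUT={b:-1, f:-1; rest ⊤}
  B4:  IN={b:-1, f:-1; rest ⊤}  OUT={b:-1, f:-1; rest ⊤}
  B5:  IN={b:-1, f:-1; rest ⊤}  OUT=(all ⊤)

Merge at B5: IN[B5] = OUT[B4] = {a: ⊤, b: -1, c: ⊤, d: ⊤, e: ⊤, f: -1}

Answer: {a: ⊤, b: -1, c: ⊤, d: ⊤, e: ⊤, f: -1}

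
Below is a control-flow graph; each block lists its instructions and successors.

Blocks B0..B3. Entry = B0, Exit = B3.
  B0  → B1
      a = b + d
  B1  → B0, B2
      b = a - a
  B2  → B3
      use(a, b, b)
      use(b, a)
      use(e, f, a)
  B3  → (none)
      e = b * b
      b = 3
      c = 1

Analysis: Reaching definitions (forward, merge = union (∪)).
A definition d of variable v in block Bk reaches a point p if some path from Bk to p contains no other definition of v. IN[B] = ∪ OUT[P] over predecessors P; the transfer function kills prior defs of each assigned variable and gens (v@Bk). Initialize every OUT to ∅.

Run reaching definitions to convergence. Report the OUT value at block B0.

Answer: {a@B0, b@B1}

Trace:
Fixpoint table:
  B0:   IN={a@B0, b@B1}   OUT={a@B0, b@B1}
  B1:   IN={a@B0, b@B1}   OUT={a@B0, b@B1}
  B2:   IN={a@B0, b@B1}   OUT={a@B0, b@B1}
  B3:   IN={a@B0, b@B1}   OUT={a@B0, b@B3, c@B3, e@B3}

Merge at B0 (entry node, so the boundary value {} is joined with the incoming edge(s)): IN[B0] = {} ⊔ OUT[B1] = {a@B0, b@B1}
Applying B0's transfer function to that IN value gives OUT[B0] (row B0 above).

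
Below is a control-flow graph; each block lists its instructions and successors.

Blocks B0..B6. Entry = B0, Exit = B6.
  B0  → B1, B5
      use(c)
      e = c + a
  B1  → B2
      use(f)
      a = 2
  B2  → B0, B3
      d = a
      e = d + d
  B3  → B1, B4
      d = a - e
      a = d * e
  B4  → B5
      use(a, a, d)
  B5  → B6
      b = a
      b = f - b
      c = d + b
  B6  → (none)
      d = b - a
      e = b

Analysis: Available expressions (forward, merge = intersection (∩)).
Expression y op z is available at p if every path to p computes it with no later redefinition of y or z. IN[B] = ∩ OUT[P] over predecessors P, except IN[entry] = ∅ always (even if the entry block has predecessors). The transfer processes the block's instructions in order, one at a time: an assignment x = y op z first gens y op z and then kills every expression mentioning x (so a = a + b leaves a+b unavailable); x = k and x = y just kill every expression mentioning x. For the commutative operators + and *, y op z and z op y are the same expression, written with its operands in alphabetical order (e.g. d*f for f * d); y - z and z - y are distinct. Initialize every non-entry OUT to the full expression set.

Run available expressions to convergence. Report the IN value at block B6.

Answer: {b+d}

Trace:
Converged values:
  B0:  IN={}  OUT={a+c}
  B1:  IN={}  OUT={}
  B2:  IN={}  OUT={d+d}
  B3:  IN={d+d}  OUT={d*e}
  B4:  IN={d*e}  OUT={d*e}
  B5:  IN={}  OUT={b+d}
  B6:  IN={b+d}  OUT={b-a}

Merge at B6: IN[B6] = OUT[B5] = {b+d}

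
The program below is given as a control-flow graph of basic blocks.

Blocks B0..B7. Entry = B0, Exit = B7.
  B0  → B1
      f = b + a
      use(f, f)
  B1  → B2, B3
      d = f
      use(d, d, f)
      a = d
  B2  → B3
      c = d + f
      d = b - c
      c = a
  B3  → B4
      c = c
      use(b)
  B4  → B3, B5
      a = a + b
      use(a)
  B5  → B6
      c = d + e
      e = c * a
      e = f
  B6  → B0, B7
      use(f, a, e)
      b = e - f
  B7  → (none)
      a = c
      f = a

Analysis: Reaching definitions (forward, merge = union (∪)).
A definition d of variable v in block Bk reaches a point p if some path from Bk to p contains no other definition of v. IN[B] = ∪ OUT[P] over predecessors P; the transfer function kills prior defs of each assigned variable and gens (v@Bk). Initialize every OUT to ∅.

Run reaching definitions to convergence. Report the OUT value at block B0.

Per-block solution:
  B0:   IN={a@B4, b@B6, c@B5, d@B1, d@B2, e@B5, f@B0}   OUT={a@B4, b@B6, c@B5, d@B1, d@B2, e@B5, f@B0}
  B1:   IN={a@B4, b@B6, c@B5, d@B1, d@B2, e@B5, f@B0}   OUT={a@B1, b@B6, c@B5, d@B1, e@B5, f@B0}
  B2:   IN={a@B1, b@B6, c@B5, d@B1, e@B5, f@B0}   OUT={a@B1, b@B6, c@B2, d@B2, e@B5, f@B0}
  B3:   IN={a@B1, a@B4, b@B6, c@B2, c@B3, c@B5, d@B1, d@B2, e@B5, f@B0}   OUT={a@B1, a@B4, b@B6, c@B3, d@B1, d@B2, e@B5, f@B0}
  B4:   IN={a@B1, a@B4, b@B6, c@B3, d@B1, d@B2, e@B5, f@B0}   OUT={a@B4, b@B6, c@B3, d@B1, d@B2, e@B5, f@B0}
  B5:   IN={a@B4, b@B6, c@B3, d@B1, d@B2, e@B5, f@B0}   OUT={a@B4, b@B6, c@B5, d@B1, d@B2, e@B5, f@B0}
  B6:   IN={a@B4, b@B6, c@B5, d@B1, d@B2, e@B5, f@B0}   OUT={a@B4, b@B6, c@B5, d@B1, d@B2, e@B5, f@B0}
  B7:   IN={a@B4, b@B6, c@B5, d@B1, d@B2, e@B5, f@B0}   OUT={a@B7, b@B6, c@B5, d@B1, d@B2, e@B5, f@B7}

Merge at B0 (entry node, so the boundary value {} is joined with the incoming edge(s)): IN[B0] = {} ⊔ OUT[B6] = {a@B4, b@B6, c@B5, d@B1, d@B2, e@B5, f@B0}
Applying B0's transfer function to that IN value gives OUT[B0] (row B0 above).

Answer: {a@B4, b@B6, c@B5, d@B1, d@B2, e@B5, f@B0}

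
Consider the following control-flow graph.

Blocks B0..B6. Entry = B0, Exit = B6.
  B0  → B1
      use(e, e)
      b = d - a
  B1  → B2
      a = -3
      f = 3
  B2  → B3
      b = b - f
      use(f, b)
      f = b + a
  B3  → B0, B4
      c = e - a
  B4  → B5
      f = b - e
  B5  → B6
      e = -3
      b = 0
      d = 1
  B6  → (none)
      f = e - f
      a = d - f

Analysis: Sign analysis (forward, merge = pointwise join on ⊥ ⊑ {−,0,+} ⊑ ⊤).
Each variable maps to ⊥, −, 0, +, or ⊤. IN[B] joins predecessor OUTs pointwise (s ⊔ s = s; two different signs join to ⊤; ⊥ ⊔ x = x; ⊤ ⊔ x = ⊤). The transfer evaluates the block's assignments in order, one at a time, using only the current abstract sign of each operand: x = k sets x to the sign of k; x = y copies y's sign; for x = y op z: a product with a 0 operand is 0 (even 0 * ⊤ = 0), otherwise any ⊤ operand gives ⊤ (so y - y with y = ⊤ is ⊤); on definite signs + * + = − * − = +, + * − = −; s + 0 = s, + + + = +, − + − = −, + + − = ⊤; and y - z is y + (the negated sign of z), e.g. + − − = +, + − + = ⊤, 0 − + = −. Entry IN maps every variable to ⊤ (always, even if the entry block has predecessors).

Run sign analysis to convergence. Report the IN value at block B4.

Answer: {a: -, b: ⊤, c: ⊤, d: ⊤, e: ⊤, f: ⊤}

Trace:
Converged values:
  B0:  IN=(all ⊤)  OUT=(all ⊤)
  B1:  IN=(all ⊤)  OUT={a:-, f:+; rest ⊤}
  B2:  IN={a:-, f:+; rest ⊤}  OUT={a:-; rest ⊤}
  B3:  IN={a:-; rest ⊤}  OUT={a:-; rest ⊤}
  B4:  IN={a:-; rest ⊤}  OUT={a:-; rest ⊤}
  B5:  IN={a:-; rest ⊤}  OUT={a:-, b:0, d:+, e:-; rest ⊤}
  B6:  IN={a:-, b:0, d:+, e:-; rest ⊤}  OUT={b:0, d:+, e:-; rest ⊤}

Merge at B4: IN[B4] = OUT[B3] = {a: -, b: ⊤, c: ⊤, d: ⊤, e: ⊤, f: ⊤}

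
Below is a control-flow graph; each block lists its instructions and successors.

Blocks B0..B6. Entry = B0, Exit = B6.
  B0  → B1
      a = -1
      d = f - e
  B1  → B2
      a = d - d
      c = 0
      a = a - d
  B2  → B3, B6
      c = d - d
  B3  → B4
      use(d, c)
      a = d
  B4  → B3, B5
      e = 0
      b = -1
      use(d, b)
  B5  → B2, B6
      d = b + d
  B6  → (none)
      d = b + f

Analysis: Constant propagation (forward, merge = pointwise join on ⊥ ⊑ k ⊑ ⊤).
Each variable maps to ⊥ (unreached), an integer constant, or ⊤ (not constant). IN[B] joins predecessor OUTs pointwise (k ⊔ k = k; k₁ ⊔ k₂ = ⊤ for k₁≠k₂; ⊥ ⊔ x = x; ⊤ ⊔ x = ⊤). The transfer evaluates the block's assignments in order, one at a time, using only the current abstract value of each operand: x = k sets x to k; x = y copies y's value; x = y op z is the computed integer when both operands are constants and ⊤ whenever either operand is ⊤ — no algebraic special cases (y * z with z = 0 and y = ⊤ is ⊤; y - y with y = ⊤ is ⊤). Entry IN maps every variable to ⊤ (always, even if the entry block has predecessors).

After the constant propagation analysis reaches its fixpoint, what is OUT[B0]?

Converged values:
  B0:  IN=(all ⊤)  OUT={a:-1; rest ⊤}
  B1:  IN={a:-1; rest ⊤}  OUT={c:0; rest ⊤}
  B2:  IN=(all ⊤)  OUT=(all ⊤)
  B3:  IN=(all ⊤)  OUT=(all ⊤)
  B4:  IN=(all ⊤)  OUT={b:-1, e:0; rest ⊤}
  B5:  IN={b:-1, e:0; rest ⊤}  OUT={b:-1, e:0; rest ⊤}
  B6:  IN=(all ⊤)  OUT=(all ⊤)

B0 is the boundary node: IN[B0] = {a: ⊤, b: ⊤, c: ⊤, d: ⊤, e: ⊤, f: ⊤}
Applying B0's transfer function to that IN value gives OUT[B0] (row B0 above).

Answer: {a: -1, b: ⊤, c: ⊤, d: ⊤, e: ⊤, f: ⊤}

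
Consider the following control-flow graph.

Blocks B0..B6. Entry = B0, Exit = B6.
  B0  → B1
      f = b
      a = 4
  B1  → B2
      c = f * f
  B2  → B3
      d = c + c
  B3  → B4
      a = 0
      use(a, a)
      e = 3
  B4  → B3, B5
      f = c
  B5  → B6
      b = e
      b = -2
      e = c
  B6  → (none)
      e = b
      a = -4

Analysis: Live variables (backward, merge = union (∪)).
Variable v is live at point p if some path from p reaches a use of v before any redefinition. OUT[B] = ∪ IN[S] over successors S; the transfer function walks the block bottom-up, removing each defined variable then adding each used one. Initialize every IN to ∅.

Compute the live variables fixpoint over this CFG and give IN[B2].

Answer: {c}

Trace:
Per-block solution:
  B0:  IN={b}  OUT={f}
  B1:  IN={f}  OUT={c}
  B2:  IN={c}  OUT={c}
  B3:  IN={c}  OUT={c, e}
  B4:  IN={c, e}  OUT={c, e}
  B5:  IN={c, e}  OUT={b}
  B6:  IN={b}  OUT={}

Merge at B2: OUT[B2] = IN[B3] = {c}
Applying B2's transfer function to that OUT value gives IN[B2] (row B2 above).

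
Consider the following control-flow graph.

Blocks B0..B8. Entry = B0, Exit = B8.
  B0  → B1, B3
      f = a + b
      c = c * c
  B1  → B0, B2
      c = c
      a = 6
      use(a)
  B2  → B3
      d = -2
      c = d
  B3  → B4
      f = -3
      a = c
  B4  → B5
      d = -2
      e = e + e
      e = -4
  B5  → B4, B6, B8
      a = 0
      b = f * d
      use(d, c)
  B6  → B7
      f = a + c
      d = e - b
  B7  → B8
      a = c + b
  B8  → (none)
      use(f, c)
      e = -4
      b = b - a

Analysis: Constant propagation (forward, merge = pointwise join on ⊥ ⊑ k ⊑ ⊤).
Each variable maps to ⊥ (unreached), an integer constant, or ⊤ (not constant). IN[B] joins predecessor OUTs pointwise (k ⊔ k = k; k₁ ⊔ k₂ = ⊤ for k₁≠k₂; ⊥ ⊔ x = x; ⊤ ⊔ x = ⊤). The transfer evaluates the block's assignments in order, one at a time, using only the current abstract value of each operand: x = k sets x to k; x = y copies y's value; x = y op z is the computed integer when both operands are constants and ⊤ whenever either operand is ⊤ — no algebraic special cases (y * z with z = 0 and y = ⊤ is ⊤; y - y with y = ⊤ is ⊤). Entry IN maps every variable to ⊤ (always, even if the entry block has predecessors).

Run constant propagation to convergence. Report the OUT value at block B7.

Answer: {a: ⊤, b: 6, c: ⊤, d: -10, e: -4, f: ⊤}

Trace:
Converged values:
  B0:   IN=(all ⊤)   OUT=(all ⊤)
  B1:   IN=(all ⊤)   OUT={a:6; rest ⊤}
  B2:   IN={a:6; rest ⊤}   OUT={a:6, c:-2, d:-2; rest ⊤}
  B3:   IN=(all ⊤)   OUT={f:-3; rest ⊤}
  B4:   IN={f:-3; rest ⊤}   OUT={d:-2, e:-4, f:-3; rest ⊤}
  B5:   IN={d:-2, e:-4, f:-3; rest ⊤}   OUT={a:0, b:6, d:-2, e:-4, f:-3; rest ⊤}
  B6:   IN={a:0, b:6, d:-2, e:-4, f:-3; rest ⊤}   OUT={a:0, b:6, d:-10, e:-4; rest ⊤}
  B7:   IN={a:0, b:6, d:-10, e:-4; rest ⊤}   OUT={b:6, d:-10, e:-4; rest ⊤}
  B8:   IN={b:6, e:-4; rest ⊤}   OUT={e:-4; rest ⊤}

Merge at B7: IN[B7] = OUT[B6] = {a: 0, b: 6, c: ⊤, d: -10, e: -4, f: ⊤}
Applying B7's transfer function to that IN value gives OUT[B7] (row B7 above).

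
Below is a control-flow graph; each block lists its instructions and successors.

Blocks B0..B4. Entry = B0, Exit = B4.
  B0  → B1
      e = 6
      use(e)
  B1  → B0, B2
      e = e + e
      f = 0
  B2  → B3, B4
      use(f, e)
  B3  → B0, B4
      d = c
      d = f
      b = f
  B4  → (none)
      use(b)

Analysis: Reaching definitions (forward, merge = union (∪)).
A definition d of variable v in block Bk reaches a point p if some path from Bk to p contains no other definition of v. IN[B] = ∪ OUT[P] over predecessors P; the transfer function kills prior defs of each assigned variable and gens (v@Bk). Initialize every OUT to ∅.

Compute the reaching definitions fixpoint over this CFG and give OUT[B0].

Answer: {b@B3, d@B3, e@B0, f@B1}

Derivation:
Per-block solution:
  B0:  IN={b@B3, d@B3, e@B1, f@B1}  OUT={b@B3, d@B3, e@B0, f@B1}
  B1:  IN={b@B3, d@B3, e@B0, f@B1}  OUT={b@B3, d@B3, e@B1, f@B1}
  B2:  IN={b@B3, d@B3, e@B1, f@B1}  OUT={b@B3, d@B3, e@B1, f@B1}
  B3:  IN={b@B3, d@B3, e@B1, f@B1}  OUT={b@B3, d@B3, e@B1, f@B1}
  B4:  IN={b@B3, d@B3, e@B1, f@B1}  OUT={b@B3, d@B3, e@B1, f@B1}

Merge at B0 (entry node, so the boundary value {} is joined with the incoming edge(s)): IN[B0] = {} ⊔ OUT[B1] ⊔ OUT[B3] = {b@B3, d@B3, e@B1, f@B1}
Applying B0's transfer function to that IN value gives OUT[B0] (row B0 above).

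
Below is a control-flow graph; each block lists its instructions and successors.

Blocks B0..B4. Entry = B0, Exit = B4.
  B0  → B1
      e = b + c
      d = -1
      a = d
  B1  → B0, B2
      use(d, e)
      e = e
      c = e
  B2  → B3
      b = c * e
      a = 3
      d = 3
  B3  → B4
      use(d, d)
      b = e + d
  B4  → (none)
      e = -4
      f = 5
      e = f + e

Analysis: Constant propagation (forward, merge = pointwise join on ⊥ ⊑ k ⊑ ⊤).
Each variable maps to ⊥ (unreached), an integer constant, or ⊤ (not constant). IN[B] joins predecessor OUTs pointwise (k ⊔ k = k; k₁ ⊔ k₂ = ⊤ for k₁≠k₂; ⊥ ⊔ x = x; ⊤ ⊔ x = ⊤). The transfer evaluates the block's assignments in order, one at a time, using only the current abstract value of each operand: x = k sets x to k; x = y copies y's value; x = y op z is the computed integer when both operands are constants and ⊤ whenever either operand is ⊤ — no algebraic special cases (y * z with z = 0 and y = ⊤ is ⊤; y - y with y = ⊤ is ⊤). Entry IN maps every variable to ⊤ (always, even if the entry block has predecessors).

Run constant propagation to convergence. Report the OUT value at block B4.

Per-block solution:
  B0: | IN=(all ⊤) | OUT={a:-1, d:-1; rest ⊤}
  B1: | IN={a:-1, d:-1; rest ⊤} | OUT={a:-1, d:-1; rest ⊤}
  B2: | IN={a:-1, d:-1; rest ⊤} | OUT={a:3, d:3; rest ⊤}
  B3: | IN={a:3, d:3; rest ⊤} | OUT={a:3, d:3; rest ⊤}
  B4: | IN={a:3, d:3; rest ⊤} | OUT={a:3, d:3, e:1, f:5; rest ⊤}

Merge at B4: IN[B4] = OUT[B3] = {a: 3, b: ⊤, c: ⊤, d: 3, e: ⊤, f: ⊤}
Applying B4's transfer function to that IN value gives OUT[B4] (row B4 above).

Answer: {a: 3, b: ⊤, c: ⊤, d: 3, e: 1, f: 5}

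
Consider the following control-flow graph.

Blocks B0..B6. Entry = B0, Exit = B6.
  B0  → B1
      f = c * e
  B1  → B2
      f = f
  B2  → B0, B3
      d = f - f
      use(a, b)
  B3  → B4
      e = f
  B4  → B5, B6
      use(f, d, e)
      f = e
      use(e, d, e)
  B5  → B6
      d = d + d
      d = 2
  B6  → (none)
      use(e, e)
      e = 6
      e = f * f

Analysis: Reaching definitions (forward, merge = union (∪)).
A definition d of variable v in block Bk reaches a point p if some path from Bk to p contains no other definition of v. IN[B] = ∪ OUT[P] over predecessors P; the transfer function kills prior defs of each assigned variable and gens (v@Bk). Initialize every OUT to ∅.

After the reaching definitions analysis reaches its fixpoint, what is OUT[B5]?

Converged values:
  B0:   IN={d@B2, f@B1}   OUT={d@B2, f@B0}
  B1:   IN={d@B2, f@B0}   OUT={d@B2, f@B1}
  B2:   IN={d@B2, f@B1}   OUT={d@B2, f@B1}
  B3:   IN={d@B2, f@B1}   OUT={d@B2, e@B3, f@B1}
  B4:   IN={d@B2, e@B3, f@B1}   OUT={d@B2, e@B3, f@B4}
  B5:   IN={d@B2, e@B3, f@B4}   OUT={d@B5, e@B3, f@B4}
  B6:   IN={d@B2, d@B5, e@B3, f@B4}   OUT={d@B2, d@B5, e@B6, f@B4}

Merge at B5: IN[B5] = OUT[B4] = {d@B2, e@B3, f@B4}
Applying B5's transfer function to that IN value gives OUT[B5] (row B5 above).

Answer: {d@B5, e@B3, f@B4}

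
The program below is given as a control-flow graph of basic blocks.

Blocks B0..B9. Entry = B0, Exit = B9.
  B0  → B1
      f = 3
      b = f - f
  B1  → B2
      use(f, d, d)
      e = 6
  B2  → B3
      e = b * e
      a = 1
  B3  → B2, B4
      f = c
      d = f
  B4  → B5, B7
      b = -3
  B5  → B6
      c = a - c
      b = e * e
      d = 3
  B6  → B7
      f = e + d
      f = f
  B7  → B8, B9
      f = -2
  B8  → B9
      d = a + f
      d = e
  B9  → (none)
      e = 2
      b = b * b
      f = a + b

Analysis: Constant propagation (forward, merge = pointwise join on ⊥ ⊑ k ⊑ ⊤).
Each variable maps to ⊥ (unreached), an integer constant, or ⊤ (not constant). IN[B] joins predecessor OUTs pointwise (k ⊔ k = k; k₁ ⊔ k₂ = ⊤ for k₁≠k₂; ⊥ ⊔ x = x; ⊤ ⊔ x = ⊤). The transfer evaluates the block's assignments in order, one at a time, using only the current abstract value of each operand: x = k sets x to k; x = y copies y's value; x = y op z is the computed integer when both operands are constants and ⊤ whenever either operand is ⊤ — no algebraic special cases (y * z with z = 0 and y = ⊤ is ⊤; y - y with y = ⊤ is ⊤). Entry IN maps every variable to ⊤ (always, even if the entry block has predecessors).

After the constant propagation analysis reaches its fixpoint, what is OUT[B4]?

Answer: {a: 1, b: -3, c: ⊤, d: ⊤, e: ⊤, f: ⊤}

Trace:
Fixpoint table:
  B0:   IN=(all ⊤)   OUT={b:0, f:3; rest ⊤}
  B1:   IN={b:0, f:3; rest ⊤}   OUT={b:0, e:6, f:3; rest ⊤}
  B2:   IN={b:0; rest ⊤}   OUT={a:1, b:0; rest ⊤}
  B3:   IN={a:1, b:0; rest ⊤}   OUT={a:1, b:0; rest ⊤}
  B4:   IN={a:1, b:0; rest ⊤}   OUT={a:1, b:-3; rest ⊤}
  B5:   IN={a:1, b:-3; rest ⊤}   OUT={a:1, d:3; rest ⊤}
  B6:   IN={a:1, d:3; rest ⊤}   OUT={a:1, d:3; rest ⊤}
  B7:   IN={a:1; rest ⊤}   OUT={a:1, f:-2; rest ⊤}
  B8:   IN={a:1, f:-2; rest ⊤}   OUT={a:1, f:-2; rest ⊤}
  B9:   IN={a:1, f:-2; rest ⊤}   OUT={a:1, e:2; rest ⊤}

Merge at B4: IN[B4] = OUT[B3] = {a: 1, b: 0, c: ⊤, d: ⊤, e: ⊤, f: ⊤}
Applying B4's transfer function to that IN value gives OUT[B4] (row B4 above).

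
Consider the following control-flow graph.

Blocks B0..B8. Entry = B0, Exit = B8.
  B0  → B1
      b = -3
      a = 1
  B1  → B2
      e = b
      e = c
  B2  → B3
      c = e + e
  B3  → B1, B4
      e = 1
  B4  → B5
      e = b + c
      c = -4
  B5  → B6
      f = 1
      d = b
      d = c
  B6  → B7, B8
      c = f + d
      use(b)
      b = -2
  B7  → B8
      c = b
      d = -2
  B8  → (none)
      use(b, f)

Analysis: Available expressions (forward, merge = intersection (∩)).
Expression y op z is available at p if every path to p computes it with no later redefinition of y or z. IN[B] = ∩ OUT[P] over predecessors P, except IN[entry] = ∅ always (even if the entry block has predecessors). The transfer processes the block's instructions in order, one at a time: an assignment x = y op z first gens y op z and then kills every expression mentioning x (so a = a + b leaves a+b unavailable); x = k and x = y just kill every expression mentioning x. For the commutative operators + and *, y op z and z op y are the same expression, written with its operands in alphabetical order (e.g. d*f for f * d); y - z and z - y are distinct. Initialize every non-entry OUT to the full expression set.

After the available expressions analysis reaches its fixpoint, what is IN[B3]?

Answer: {e+e}

Working:
Converged values:
  B0:   IN={}   OUT={}
  B1:   IN={}   OUT={}
  B2:   IN={}   OUT={e+e}
  B3:   IN={e+e}   OUT={}
  B4:   IN={}   OUT={}
  B5:   IN={}   OUT={}
  B6:   IN={}   OUT={d+f}
  B7:   IN={d+f}   OUT={}
  B8:   IN={}   OUT={}

Merge at B3: IN[B3] = OUT[B2] = {e+e}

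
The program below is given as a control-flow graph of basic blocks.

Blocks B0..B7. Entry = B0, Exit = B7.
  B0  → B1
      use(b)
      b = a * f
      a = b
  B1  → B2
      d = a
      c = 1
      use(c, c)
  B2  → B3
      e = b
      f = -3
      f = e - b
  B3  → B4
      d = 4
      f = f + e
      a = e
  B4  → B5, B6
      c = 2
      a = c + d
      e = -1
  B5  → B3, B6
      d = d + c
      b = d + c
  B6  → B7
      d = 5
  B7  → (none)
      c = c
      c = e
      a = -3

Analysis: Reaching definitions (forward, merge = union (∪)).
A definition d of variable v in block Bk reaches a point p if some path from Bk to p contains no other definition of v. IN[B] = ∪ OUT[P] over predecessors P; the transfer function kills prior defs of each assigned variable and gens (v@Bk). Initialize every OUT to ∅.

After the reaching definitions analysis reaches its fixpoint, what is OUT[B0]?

Fixpoint table:
  B0:  IN={}  OUT={a@B0, b@B0}
  B1:  IN={a@B0, b@B0}  OUT={a@B0, b@B0, c@B1, d@B1}
  B2:  IN={a@B0, b@B0, c@B1, d@B1}  OUT={a@B0, b@B0, c@B1, d@B1, e@B2, f@B2}
  B3:  IN={a@B0, a@B4, b@B0, b@B5, c@B1, c@B4, d@B1, d@B5, e@B2, e@B4, f@B2, f@B3}  OUT={a@B3, b@B0, b@B5, c@B1, c@B4, d@B3, e@B2, e@B4, f@B3}
  B4:  IN={a@B3, b@B0, b@B5, c@B1, c@B4, d@B3, e@B2, e@B4, f@B3}  OUT={a@B4, b@B0, b@B5, c@B4, d@B3, e@B4, f@B3}
  B5:  IN={a@B4, b@B0, b@B5, c@B4, d@B3, e@B4, f@B3}  OUT={a@B4, b@B5, c@B4, d@B5, e@B4, f@B3}
  B6:  IN={a@B4, b@B0, b@B5, c@B4, d@B3, d@B5, e@B4, f@B3}  OUT={a@B4, b@B0, b@B5, c@B4, d@B6, e@B4, f@B3}
  B7:  IN={a@B4, b@B0, b@B5, c@B4, d@B6, e@B4, f@B3}  OUT={a@B7, b@B0, b@B5, c@B7, d@B6, e@B4, f@B3}

B0 is the boundary node: IN[B0] = {}
Applying B0's transfer function to that IN value gives OUT[B0] (row B0 above).

Answer: {a@B0, b@B0}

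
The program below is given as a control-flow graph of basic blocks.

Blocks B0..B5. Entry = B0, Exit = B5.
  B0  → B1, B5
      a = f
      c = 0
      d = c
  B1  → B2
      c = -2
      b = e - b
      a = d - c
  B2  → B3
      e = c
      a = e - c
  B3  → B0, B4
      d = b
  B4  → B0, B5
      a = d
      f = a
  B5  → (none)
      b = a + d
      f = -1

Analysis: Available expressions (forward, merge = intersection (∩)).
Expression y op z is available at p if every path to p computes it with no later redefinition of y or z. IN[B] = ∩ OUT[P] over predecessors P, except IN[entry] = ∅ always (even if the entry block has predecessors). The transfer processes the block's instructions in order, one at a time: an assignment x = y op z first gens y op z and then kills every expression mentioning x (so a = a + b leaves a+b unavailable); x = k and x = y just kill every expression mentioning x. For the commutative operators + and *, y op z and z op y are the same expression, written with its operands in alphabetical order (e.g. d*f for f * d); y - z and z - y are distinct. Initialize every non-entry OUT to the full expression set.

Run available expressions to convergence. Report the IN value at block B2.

Per-block solution:
  B0:   IN={}   OUT={}
  B1:   IN={}   OUT={d-c}
  B2:   IN={d-c}   OUT={d-c, e-c}
  B3:   IN={d-c, e-c}   OUT={e-c}
  B4:   IN={e-c}   OUT={e-c}
  B5:   IN={}   OUT={a+d}

Merge at B2: IN[B2] = OUT[B1] = {d-c}

Answer: {d-c}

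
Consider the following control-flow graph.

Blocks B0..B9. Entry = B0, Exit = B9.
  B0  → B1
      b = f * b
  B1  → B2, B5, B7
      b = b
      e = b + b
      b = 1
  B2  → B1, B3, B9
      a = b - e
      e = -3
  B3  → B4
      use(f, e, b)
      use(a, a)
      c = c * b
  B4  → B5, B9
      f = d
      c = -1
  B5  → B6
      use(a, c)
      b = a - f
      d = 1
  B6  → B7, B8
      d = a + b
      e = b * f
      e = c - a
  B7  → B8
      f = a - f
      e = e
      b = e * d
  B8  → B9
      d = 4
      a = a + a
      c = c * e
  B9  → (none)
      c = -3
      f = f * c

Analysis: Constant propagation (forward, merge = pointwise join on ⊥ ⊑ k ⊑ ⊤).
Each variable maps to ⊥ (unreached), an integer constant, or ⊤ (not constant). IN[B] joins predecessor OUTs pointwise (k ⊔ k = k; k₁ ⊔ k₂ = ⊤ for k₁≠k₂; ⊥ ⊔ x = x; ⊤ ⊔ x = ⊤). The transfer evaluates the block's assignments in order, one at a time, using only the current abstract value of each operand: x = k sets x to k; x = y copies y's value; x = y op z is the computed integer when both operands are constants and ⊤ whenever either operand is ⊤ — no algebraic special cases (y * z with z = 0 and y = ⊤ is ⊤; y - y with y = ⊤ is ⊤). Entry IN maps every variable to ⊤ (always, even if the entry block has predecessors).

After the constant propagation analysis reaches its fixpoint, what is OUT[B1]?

Answer: {a: ⊤, b: 1, c: ⊤, d: ⊤, e: ⊤, f: ⊤}

Derivation:
Per-block solution:
  B0:   IN=(all ⊤)   OUT=(all ⊤)
  B1:   IN=(all ⊤)   OUT={b:1; rest ⊤}
  B2:   IN={b:1; rest ⊤}   OUT={b:1, e:-3; rest ⊤}
  B3:   IN={b:1, e:-3; rest ⊤}   OUT={b:1, e:-3; rest ⊤}
  B4:   IN={b:1, e:-3; rest ⊤}   OUT={b:1, c:-1, e:-3; rest ⊤}
  B5:   IN={b:1; rest ⊤}   OUT={d:1; rest ⊤}
  B6:   IN={d:1; rest ⊤}   OUT=(all ⊤)
  B7:   IN=(all ⊤)   OUT=(all ⊤)
  B8:   IN=(all ⊤)   OUT={d:4; rest ⊤}
  B9:   IN=(all ⊤)   OUT={c:-3; rest ⊤}

Merge at B1: IN[B1] = OUT[B0] ⊔ OUT[B2] = {a: ⊤, b: ⊤, c: ⊤, d: ⊤, e: ⊤, f: ⊤}
Applying B1's transfer function to that IN value gives OUT[B1] (row B1 above).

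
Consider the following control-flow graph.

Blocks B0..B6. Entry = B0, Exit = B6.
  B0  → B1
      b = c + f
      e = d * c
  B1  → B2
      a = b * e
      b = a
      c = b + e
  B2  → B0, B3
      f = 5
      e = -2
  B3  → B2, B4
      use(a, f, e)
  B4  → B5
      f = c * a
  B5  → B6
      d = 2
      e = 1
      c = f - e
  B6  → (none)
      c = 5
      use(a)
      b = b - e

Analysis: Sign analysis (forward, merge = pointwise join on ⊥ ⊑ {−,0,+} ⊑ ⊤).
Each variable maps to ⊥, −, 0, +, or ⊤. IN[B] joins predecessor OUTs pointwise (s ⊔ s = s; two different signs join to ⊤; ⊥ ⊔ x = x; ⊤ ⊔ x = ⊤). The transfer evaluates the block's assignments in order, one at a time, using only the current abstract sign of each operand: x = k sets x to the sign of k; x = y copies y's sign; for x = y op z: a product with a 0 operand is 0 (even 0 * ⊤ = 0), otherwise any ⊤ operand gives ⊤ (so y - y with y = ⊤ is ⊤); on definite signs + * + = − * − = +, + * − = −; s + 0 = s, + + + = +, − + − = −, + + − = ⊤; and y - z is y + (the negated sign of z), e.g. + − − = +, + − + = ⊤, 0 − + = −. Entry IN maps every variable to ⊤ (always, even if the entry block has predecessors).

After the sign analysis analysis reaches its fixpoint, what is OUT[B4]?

Answer: {a: ⊤, b: ⊤, c: ⊤, d: ⊤, e: -, f: ⊤}

Trace:
Converged values:
  B0:   IN=(all ⊤)   OUT=(all ⊤)
  B1:   IN=(all ⊤)   OUT=(all ⊤)
  B2:   IN=(all ⊤)   OUT={e:-, f:+; rest ⊤}
  B3:   IN={e:-, f:+; rest ⊤}   OUT={e:-, f:+; rest ⊤}
  B4:   IN={e:-, f:+; rest ⊤}   OUT={e:-; rest ⊤}
  B5:   IN={e:-; rest ⊤}   OUT={d:+, e:+; rest ⊤}
  B6:   IN={d:+, e:+; rest ⊤}   OUT={c:+, d:+, e:+; rest ⊤}

Merge at B4: IN[B4] = OUT[B3] = {a: ⊤, b: ⊤, c: ⊤, d: ⊤, e: -, f: +}
Applying B4's transfer function to that IN value gives OUT[B4] (row B4 above).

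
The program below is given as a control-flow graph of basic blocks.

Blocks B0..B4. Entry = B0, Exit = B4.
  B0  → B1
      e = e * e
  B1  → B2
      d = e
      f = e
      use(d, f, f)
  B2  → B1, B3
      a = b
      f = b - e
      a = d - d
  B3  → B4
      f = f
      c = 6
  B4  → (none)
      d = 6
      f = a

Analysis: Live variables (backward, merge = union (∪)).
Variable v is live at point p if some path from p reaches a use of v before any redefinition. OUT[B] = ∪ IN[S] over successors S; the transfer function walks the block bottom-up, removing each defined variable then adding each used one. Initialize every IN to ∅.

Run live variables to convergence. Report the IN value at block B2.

Converged values:
  B0: | IN={b, e} | OUT={b, e}
  B1: | IN={b, e} | OUT={b, d, e}
  B2: | IN={b, d, e} | OUT={a, b, e, f}
  B3: | IN={a, f} | OUT={a}
  B4: | IN={a} | OUT={}

Merge at B2: OUT[B2] = IN[B1] ⊔ IN[B3] = {a, b, e, f}
Applying B2's transfer function to that OUT value gives IN[B2] (row B2 above).

Answer: {b, d, e}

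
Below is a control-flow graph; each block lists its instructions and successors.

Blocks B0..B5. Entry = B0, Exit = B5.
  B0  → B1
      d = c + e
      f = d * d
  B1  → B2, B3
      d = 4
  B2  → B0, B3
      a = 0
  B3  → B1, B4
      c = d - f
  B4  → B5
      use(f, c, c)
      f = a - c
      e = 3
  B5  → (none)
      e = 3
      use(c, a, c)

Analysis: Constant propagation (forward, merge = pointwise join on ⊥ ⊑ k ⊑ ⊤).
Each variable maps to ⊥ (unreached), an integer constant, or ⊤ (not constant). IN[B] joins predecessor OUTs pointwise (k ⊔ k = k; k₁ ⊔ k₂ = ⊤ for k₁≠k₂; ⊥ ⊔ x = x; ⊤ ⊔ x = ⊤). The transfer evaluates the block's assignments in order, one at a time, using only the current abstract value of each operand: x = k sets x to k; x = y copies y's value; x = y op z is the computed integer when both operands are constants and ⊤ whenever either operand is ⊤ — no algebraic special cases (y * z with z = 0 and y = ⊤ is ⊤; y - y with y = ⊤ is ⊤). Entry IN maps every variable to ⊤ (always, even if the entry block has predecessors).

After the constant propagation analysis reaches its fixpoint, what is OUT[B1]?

Answer: {a: ⊤, b: ⊤, c: ⊤, d: 4, e: ⊤, f: ⊤}

Trace:
Fixpoint table:
  B0:   IN=(all ⊤)   OUT=(all ⊤)
  B1:   IN=(all ⊤)   OUT={d:4; rest ⊤}
  B2:   IN={d:4; rest ⊤}   OUT={a:0, d:4; rest ⊤}
  B3:   IN={d:4; rest ⊤}   OUT={d:4; rest ⊤}
  B4:   IN={d:4; rest ⊤}   OUT={d:4, e:3; rest ⊤}
  B5:   IN={d:4, e:3; rest ⊤}   OUT={d:4, e:3; rest ⊤}

Merge at B1: IN[B1] = OUT[B0] ⊔ OUT[B3] = {a: ⊤, b: ⊤, c: ⊤, d: ⊤, e: ⊤, f: ⊤}
Applying B1's transfer function to that IN value gives OUT[B1] (row B1 above).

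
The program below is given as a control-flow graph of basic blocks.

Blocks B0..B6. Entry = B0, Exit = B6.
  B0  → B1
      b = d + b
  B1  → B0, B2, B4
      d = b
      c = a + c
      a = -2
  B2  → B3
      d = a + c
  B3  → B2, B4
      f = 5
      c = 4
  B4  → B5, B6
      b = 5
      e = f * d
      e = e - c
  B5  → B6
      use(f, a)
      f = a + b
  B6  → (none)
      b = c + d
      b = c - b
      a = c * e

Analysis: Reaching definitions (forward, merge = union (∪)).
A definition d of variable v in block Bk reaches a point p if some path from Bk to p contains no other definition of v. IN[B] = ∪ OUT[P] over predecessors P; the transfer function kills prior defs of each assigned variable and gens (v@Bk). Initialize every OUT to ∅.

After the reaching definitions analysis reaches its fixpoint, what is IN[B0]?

Converged values:
  B0:   IN={a@B1, b@B0, c@B1, d@B1}   OUT={a@B1, b@B0, c@B1, d@B1}
  B1:   IN={a@B1, b@B0, c@B1, d@B1}   OUT={a@B1, b@B0, c@B1, d@B1}
  B2:   IN={a@B1, b@B0, c@B1, c@B3, d@B1, d@B2, f@B3}   OUT={a@B1, b@B0, c@B1, c@B3, d@B2, f@B3}
  B3:   IN={a@B1, b@B0, c@B1, c@B3, d@B2, f@B3}   OUT={a@B1, b@B0, c@B3, d@B2, f@B3}
  B4:   IN={a@B1, b@B0, c@B1, c@B3, d@B1, d@B2, f@B3}   OUT={a@B1, b@B4, c@B1, c@B3, d@B1, d@B2, e@B4, f@B3}
  B5:   IN={a@B1, b@B4, c@B1, c@B3, d@B1, d@B2, e@B4, f@B3}   OUT={a@B1, b@B4, c@B1, c@B3, d@B1, d@B2, e@B4, f@B5}
  B6:   IN={a@B1, b@B4, c@B1, c@B3, d@B1, d@B2, e@B4, f@B3, f@B5}   OUT={a@B6, b@B6, c@B1, c@B3, d@B1, d@B2, e@B4, f@B3, f@B5}

Merge at B0 (entry node, so the boundary value {} is joined with the incoming edge(s)): IN[B0] = {} ⊔ OUT[B1] = {a@B1, b@B0, c@B1, d@B1}

Answer: {a@B1, b@B0, c@B1, d@B1}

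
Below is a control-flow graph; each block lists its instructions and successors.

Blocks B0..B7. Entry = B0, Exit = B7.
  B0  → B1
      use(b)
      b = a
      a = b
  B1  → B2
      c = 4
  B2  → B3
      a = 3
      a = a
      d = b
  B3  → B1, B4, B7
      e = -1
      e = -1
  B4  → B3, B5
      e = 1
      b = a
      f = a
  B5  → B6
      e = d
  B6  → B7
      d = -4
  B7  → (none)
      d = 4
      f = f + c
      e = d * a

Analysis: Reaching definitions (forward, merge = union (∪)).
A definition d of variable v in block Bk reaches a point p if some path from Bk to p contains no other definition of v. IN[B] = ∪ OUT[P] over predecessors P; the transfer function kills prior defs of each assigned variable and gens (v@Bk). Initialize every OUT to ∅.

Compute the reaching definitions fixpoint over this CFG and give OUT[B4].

Answer: {a@B2, b@B4, c@B1, d@B2, e@B4, f@B4}

Derivation:
Fixpoint table:
  B0: | IN={} | OUT={a@B0, b@B0}
  B1: | IN={a@B0, a@B2, b@B0, b@B4, c@B1, d@B2, e@B3, f@B4} | OUT={a@B0, a@B2, b@B0, b@B4, c@B1, d@B2, e@B3, f@B4}
  B2: | IN={a@B0, a@B2, b@B0, b@B4, c@B1, d@B2, e@B3, f@B4} | OUT={a@B2, b@B0, b@B4, c@B1, d@B2, e@B3, f@B4}
  B3: | IN={a@B2, b@B0, b@B4, c@B1, d@B2, e@B3, e@B4, f@B4} | OUT={a@B2, b@B0, b@B4, c@B1, d@B2, e@B3, f@B4}
  B4: | IN={a@B2, b@B0, b@B4, c@B1, d@B2, e@B3, f@B4} | OUT={a@B2, b@B4, c@B1, d@B2, e@B4, f@B4}
  B5: | IN={a@B2, b@B4, c@B1, d@B2, e@B4, f@B4} | OUT={a@B2, b@B4, c@B1, d@B2, e@B5, f@B4}
  B6: | IN={a@B2, b@B4, c@B1, d@B2, e@B5, f@B4} | OUT={a@B2, b@B4, c@B1, d@B6, e@B5, f@B4}
  B7: | IN={a@B2, b@B0, b@B4, c@B1, d@B2, d@B6, e@B3, e@B5, f@B4} | OUT={a@B2, b@B0, b@B4, c@B1, d@B7, e@B7, f@B7}

Merge at B4: IN[B4] = OUT[B3] = {a@B2, b@B0, b@B4, c@B1, d@B2, e@B3, f@B4}
Applying B4's transfer function to that IN value gives OUT[B4] (row B4 above).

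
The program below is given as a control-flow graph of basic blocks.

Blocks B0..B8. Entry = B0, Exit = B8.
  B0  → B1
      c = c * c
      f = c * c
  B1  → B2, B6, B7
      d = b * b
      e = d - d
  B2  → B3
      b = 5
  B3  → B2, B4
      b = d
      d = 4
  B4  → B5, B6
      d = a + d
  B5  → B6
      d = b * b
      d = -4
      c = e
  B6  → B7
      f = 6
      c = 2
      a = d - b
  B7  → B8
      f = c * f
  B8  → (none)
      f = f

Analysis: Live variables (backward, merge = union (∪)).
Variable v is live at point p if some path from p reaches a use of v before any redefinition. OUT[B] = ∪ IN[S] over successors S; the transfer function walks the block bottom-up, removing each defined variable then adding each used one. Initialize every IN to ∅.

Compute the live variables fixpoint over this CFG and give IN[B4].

Fixpoint table:
  B0:  IN={a, b, c}  OUT={a, b, c, f}
  B1:  IN={a, b, c, f}  OUT={a, b, c, d, e, f}
  B2:  IN={a, d, e}  OUT={a, d, e}
  B3:  IN={a, d, e}  OUT={a, b, d, e}
  B4:  IN={a, b, d, e}  OUT={b, d, e}
  B5:  IN={b, e}  OUT={b, d}
  B6:  IN={b, d}  OUT={c, f}
  B7:  IN={c, f}  OUT={f}
  B8:  IN={f}  OUT={}

Merge at B4: OUT[B4] = IN[B5] ⊔ IN[B6] = {b, d, e}
Applying B4's transfer function to that OUT value gives IN[B4] (row B4 above).

Answer: {a, b, d, e}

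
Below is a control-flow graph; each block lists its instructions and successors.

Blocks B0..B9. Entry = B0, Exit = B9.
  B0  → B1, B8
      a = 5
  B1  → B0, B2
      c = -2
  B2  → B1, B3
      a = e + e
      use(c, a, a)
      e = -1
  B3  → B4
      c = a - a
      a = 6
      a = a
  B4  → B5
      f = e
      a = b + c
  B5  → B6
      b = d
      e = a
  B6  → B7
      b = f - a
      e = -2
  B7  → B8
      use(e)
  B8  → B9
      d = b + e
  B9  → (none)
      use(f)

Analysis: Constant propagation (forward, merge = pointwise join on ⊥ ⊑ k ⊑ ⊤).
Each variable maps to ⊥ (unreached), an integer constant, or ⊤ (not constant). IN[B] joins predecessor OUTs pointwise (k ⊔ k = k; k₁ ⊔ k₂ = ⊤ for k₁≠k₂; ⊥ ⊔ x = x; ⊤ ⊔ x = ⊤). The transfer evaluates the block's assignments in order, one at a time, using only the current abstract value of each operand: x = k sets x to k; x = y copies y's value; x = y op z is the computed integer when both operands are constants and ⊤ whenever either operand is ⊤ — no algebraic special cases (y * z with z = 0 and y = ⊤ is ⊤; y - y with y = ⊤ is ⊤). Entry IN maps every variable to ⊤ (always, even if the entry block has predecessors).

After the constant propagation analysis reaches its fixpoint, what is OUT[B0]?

Answer: {a: 5, b: ⊤, c: ⊤, d: ⊤, e: ⊤, f: ⊤}

Trace:
Fixpoint table:
  B0:  IN=(all ⊤)  OUT={a:5; rest ⊤}
  B1:  IN=(all ⊤)  OUT={c:-2; rest ⊤}
  B2:  IN={c:-2; rest ⊤}  OUT={c:-2, e:-1; rest ⊤}
  B3:  IN={c:-2, e:-1; rest ⊤}  OUT={a:6, e:-1; rest ⊤}
  B4:  IN={a:6, e:-1; rest ⊤}  OUT={e:-1, f:-1; rest ⊤}
  B5:  IN={e:-1, f:-1; rest ⊤}  OUT={f:-1; rest ⊤}
  B6:  IN={f:-1; rest ⊤}  OUT={e:-2, f:-1; rest ⊤}
  B7:  IN={e:-2, f:-1; rest ⊤}  OUT={e:-2, f:-1; rest ⊤}
  B8:  IN=(all ⊤)  OUT=(all ⊤)
  B9:  IN=(all ⊤)  OUT=(all ⊤)

Merge at B0 (entry node, so the boundary value (all ⊤) is joined with the incoming edge(s)): IN[B0] = (all ⊤) ⊔ OUT[B1] = {a: ⊤, b: ⊤, c: ⊤, d: ⊤, e: ⊤, f: ⊤}
Applying B0's transfer function to that IN value gives OUT[B0] (row B0 above).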